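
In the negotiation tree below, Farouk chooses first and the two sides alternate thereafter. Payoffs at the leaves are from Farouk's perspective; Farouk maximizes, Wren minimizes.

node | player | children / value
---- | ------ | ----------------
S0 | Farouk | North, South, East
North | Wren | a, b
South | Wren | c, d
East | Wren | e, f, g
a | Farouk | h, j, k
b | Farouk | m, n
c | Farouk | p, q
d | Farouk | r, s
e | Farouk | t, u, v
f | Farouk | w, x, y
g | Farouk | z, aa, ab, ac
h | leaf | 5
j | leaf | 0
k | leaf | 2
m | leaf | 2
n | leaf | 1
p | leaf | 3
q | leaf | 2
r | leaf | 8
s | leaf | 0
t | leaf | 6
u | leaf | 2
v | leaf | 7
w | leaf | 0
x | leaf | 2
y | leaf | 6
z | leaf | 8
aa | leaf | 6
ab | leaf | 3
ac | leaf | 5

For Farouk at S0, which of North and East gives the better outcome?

East

a (Farouk): max(5, 0, 2) = 5
b (Farouk): max(2, 1) = 2
North (Wren): min(5, 2) = 2
e (Farouk): max(6, 2, 7) = 7
f (Farouk): max(0, 2, 6) = 6
g (Farouk): max(8, 6, 3, 5) = 8
East (Wren): min(7, 6, 8) = 6
Farouk prefers the higher value; North=2, East=6. East is better since 6 > 2.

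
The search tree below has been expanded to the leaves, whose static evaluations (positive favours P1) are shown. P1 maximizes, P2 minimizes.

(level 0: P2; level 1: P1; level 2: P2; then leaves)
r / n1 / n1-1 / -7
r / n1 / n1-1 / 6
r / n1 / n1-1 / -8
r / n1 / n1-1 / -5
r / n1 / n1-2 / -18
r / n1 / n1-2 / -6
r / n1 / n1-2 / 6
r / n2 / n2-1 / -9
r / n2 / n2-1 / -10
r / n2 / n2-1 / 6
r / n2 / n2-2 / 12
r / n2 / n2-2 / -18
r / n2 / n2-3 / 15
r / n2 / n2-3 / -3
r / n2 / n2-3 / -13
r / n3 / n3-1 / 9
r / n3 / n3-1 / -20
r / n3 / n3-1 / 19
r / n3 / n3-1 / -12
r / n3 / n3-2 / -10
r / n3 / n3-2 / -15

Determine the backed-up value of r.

n1-1 (P2): min(-7, 6, -8, -5) = -8
n1-2 (P2): min(-18, -6, 6) = -18
n1 (P1): max(-8, -18) = -8
n2-1 (P2): min(-9, -10, 6) = -10
n2-2 (P2): min(12, -18) = -18
n2-3 (P2): min(15, -3, -13) = -13
n2 (P1): max(-10, -18, -13) = -10
n3-1 (P2): min(9, -20, 19, -12) = -20
n3-2 (P2): min(-10, -15) = -15
n3 (P1): max(-20, -15) = -15
r (P2): min(-8, -10, -15) = -15

-15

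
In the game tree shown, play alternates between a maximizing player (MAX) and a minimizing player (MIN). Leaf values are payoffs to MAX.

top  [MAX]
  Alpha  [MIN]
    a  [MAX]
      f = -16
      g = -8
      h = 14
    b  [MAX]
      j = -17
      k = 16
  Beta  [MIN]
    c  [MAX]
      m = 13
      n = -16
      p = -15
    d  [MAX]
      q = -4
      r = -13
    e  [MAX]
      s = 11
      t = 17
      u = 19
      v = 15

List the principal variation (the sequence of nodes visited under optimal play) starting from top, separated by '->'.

a (MAX): max(-16, -8, 14) = 14
b (MAX): max(-17, 16) = 16
Alpha (MIN): min(14, 16) = 14
c (MAX): max(13, -16, -15) = 13
d (MAX): max(-4, -13) = -4
e (MAX): max(11, 17, 19, 15) = 19
Beta (MIN): min(13, -4, 19) = -4
top (MAX): max(14, -4) = 14
At top, MAX picks Alpha (highest: 14).
At Alpha, MIN picks a (lowest: 14).
At a, MAX picks h (highest: 14).
Terminal value 14.

top -> Alpha -> a -> h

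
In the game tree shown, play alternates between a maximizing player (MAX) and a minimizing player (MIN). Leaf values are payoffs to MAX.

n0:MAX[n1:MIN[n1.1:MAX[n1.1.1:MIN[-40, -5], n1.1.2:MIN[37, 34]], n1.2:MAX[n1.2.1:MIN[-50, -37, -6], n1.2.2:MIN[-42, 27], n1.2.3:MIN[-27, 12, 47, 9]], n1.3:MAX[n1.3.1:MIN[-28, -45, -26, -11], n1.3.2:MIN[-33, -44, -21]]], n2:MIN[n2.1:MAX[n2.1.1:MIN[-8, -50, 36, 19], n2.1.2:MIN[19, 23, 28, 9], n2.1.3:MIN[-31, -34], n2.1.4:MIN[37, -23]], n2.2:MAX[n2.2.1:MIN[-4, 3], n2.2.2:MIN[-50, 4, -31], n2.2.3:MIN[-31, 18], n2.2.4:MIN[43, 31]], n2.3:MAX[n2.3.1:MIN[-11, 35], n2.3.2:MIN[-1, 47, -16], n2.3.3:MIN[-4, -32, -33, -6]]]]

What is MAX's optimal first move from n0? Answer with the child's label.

n1.1.1 (MIN): min(-40, -5) = -40
n1.1.2 (MIN): min(37, 34) = 34
n1.1 (MAX): max(-40, 34) = 34
n1.2.1 (MIN): min(-50, -37, -6) = -50
n1.2.2 (MIN): min(-42, 27) = -42
n1.2.3 (MIN): min(-27, 12, 47, 9) = -27
n1.2 (MAX): max(-50, -42, -27) = -27
n1.3.1 (MIN): min(-28, -45, -26, -11) = -45
n1.3.2 (MIN): min(-33, -44, -21) = -44
n1.3 (MAX): max(-45, -44) = -44
n1 (MIN): min(34, -27, -44) = -44
n2.1.1 (MIN): min(-8, -50, 36, 19) = -50
n2.1.2 (MIN): min(19, 23, 28, 9) = 9
n2.1.3 (MIN): min(-31, -34) = -34
n2.1.4 (MIN): min(37, -23) = -23
n2.1 (MAX): max(-50, 9, -34, -23) = 9
n2.2.1 (MIN): min(-4, 3) = -4
n2.2.2 (MIN): min(-50, 4, -31) = -50
n2.2.3 (MIN): min(-31, 18) = -31
n2.2.4 (MIN): min(43, 31) = 31
n2.2 (MAX): max(-4, -50, -31, 31) = 31
n2.3.1 (MIN): min(-11, 35) = -11
n2.3.2 (MIN): min(-1, 47, -16) = -16
n2.3.3 (MIN): min(-4, -32, -33, -6) = -33
n2.3 (MAX): max(-11, -16, -33) = -11
n2 (MIN): min(9, 31, -11) = -11
n0 (MAX): max(-44, -11) = -11
MAX at n0 wants the highest of {n1=-44, n2=-11}, so chooses n2.

n2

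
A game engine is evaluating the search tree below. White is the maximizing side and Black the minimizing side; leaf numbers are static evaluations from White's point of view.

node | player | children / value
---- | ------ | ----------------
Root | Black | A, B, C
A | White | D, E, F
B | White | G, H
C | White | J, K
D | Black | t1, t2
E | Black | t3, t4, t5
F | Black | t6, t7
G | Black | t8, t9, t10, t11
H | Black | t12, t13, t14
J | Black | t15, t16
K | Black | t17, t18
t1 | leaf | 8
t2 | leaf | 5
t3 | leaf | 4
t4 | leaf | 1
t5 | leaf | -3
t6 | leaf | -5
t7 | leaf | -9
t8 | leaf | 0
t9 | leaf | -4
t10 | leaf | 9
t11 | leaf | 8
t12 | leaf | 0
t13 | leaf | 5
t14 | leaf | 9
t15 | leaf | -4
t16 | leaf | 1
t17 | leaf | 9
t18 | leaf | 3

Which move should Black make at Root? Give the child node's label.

B

D (Black): min(8, 5) = 5
E (Black): min(4, 1, -3) = -3
F (Black): min(-5, -9) = -9
A (White): max(5, -3, -9) = 5
G (Black): min(0, -4, 9, 8) = -4
H (Black): min(0, 5, 9) = 0
B (White): max(-4, 0) = 0
J (Black): min(-4, 1) = -4
K (Black): min(9, 3) = 3
C (White): max(-4, 3) = 3
Root (Black): min(5, 0, 3) = 0
Black at Root wants the lowest of {A=5, B=0, C=3}, so chooses B.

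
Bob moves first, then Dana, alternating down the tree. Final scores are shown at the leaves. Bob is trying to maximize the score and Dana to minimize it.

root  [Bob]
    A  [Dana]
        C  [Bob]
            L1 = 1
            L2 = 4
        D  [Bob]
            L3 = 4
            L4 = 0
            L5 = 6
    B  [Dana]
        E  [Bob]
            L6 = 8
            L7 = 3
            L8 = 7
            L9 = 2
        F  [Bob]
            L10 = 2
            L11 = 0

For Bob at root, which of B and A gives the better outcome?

A

E (Bob): max(8, 3, 7, 2) = 8
F (Bob): max(2, 0) = 2
B (Dana): min(8, 2) = 2
C (Bob): max(1, 4) = 4
D (Bob): max(4, 0, 6) = 6
A (Dana): min(4, 6) = 4
Bob prefers the higher value; B=2, A=4. A is better since 4 > 2.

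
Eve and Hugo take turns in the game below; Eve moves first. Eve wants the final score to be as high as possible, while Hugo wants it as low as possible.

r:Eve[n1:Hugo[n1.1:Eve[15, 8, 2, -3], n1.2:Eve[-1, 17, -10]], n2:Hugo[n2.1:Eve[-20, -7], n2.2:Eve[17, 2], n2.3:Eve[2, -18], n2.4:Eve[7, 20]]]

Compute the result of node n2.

-7

n2.1 (Eve): max(-20, -7) = -7
n2.2 (Eve): max(17, 2) = 17
n2.3 (Eve): max(2, -18) = 2
n2.4 (Eve): max(7, 20) = 20
n2 (Hugo): min(-7, 17, 2, 20) = -7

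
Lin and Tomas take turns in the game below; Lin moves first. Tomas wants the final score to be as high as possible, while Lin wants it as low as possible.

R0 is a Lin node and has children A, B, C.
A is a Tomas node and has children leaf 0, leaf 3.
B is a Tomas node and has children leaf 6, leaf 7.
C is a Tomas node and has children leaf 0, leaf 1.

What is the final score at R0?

1

A (Tomas): max(0, 3) = 3
B (Tomas): max(6, 7) = 7
C (Tomas): max(0, 1) = 1
R0 (Lin): min(3, 7, 1) = 1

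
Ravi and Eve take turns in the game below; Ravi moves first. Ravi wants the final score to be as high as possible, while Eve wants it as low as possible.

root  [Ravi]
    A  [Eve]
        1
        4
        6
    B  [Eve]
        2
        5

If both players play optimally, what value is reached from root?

A (Eve): min(1, 4, 6) = 1
B (Eve): min(2, 5) = 2
root (Ravi): max(1, 2) = 2

2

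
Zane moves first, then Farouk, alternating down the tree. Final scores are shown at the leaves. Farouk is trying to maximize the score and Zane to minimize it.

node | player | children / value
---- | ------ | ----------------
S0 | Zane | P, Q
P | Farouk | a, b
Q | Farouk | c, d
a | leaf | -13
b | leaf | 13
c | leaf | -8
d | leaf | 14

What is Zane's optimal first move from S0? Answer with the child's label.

P

P (Farouk): max(-13, 13) = 13
Q (Farouk): max(-8, 14) = 14
S0 (Zane): min(13, 14) = 13
Zane at S0 wants the lowest of {P=13, Q=14}, so chooses P.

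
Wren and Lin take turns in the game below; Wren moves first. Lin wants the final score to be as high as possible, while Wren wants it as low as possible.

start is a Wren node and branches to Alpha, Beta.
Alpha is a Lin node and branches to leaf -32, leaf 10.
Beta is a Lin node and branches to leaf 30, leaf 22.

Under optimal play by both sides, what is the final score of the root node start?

10

Alpha (Lin): max(-32, 10) = 10
Beta (Lin): max(30, 22) = 30
start (Wren): min(10, 30) = 10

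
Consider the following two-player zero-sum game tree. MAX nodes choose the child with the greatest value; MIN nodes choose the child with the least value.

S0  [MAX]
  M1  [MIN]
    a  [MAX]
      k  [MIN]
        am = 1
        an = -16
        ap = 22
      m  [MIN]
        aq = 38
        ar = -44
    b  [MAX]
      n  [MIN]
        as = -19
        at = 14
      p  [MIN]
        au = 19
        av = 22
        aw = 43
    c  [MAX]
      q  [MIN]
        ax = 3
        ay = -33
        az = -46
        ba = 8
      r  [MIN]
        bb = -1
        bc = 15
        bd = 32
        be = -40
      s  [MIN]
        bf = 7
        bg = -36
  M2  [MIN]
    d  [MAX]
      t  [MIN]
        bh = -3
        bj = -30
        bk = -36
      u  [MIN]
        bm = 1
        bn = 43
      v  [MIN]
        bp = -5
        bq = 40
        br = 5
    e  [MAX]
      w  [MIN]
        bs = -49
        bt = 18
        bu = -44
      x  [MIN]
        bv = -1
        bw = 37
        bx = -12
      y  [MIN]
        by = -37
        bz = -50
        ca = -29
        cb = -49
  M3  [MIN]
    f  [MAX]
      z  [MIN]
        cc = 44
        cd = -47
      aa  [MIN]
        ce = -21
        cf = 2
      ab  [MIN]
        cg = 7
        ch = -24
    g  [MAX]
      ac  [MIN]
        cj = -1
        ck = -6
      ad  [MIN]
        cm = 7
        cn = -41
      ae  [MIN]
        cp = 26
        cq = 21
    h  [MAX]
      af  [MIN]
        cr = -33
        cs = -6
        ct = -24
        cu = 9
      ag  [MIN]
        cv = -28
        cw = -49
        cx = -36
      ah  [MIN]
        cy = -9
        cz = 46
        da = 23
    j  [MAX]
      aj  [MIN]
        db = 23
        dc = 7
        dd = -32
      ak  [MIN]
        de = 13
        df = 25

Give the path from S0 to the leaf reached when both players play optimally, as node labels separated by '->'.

S0 -> M2 -> e -> x -> bx

k (MIN): min(1, -16, 22) = -16
m (MIN): min(38, -44) = -44
a (MAX): max(-16, -44) = -16
n (MIN): min(-19, 14) = -19
p (MIN): min(19, 22, 43) = 19
b (MAX): max(-19, 19) = 19
q (MIN): min(3, -33, -46, 8) = -46
r (MIN): min(-1, 15, 32, -40) = -40
s (MIN): min(7, -36) = -36
c (MAX): max(-46, -40, -36) = -36
M1 (MIN): min(-16, 19, -36) = -36
t (MIN): min(-3, -30, -36) = -36
u (MIN): min(1, 43) = 1
v (MIN): min(-5, 40, 5) = -5
d (MAX): max(-36, 1, -5) = 1
w (MIN): min(-49, 18, -44) = -49
x (MIN): min(-1, 37, -12) = -12
y (MIN): min(-37, -50, -29, -49) = -50
e (MAX): max(-49, -12, -50) = -12
M2 (MIN): min(1, -12) = -12
z (MIN): min(44, -47) = -47
aa (MIN): min(-21, 2) = -21
ab (MIN): min(7, -24) = -24
f (MAX): max(-47, -21, -24) = -21
ac (MIN): min(-1, -6) = -6
ad (MIN): min(7, -41) = -41
ae (MIN): min(26, 21) = 21
g (MAX): max(-6, -41, 21) = 21
af (MIN): min(-33, -6, -24, 9) = -33
ag (MIN): min(-28, -49, -36) = -49
ah (MIN): min(-9, 46, 23) = -9
h (MAX): max(-33, -49, -9) = -9
aj (MIN): min(23, 7, -32) = -32
ak (MIN): min(13, 25) = 13
j (MAX): max(-32, 13) = 13
M3 (MIN): min(-21, 21, -9, 13) = -21
S0 (MAX): max(-36, -12, -21) = -12
At S0, MAX picks M2 (highest: -12).
At M2, MIN picks e (lowest: -12).
At e, MAX picks x (highest: -12).
At x, MIN picks bx (lowest: -12).
Terminal value -12.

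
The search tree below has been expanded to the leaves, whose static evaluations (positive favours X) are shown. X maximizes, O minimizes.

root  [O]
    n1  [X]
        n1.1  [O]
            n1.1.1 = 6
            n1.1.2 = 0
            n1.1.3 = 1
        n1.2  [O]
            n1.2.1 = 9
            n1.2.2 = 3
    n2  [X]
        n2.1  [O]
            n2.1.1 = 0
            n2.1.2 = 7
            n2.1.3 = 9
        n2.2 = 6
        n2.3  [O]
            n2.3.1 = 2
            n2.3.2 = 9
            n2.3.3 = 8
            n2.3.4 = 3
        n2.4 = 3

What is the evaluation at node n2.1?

0

n2.1 (O): min(0, 7, 9) = 0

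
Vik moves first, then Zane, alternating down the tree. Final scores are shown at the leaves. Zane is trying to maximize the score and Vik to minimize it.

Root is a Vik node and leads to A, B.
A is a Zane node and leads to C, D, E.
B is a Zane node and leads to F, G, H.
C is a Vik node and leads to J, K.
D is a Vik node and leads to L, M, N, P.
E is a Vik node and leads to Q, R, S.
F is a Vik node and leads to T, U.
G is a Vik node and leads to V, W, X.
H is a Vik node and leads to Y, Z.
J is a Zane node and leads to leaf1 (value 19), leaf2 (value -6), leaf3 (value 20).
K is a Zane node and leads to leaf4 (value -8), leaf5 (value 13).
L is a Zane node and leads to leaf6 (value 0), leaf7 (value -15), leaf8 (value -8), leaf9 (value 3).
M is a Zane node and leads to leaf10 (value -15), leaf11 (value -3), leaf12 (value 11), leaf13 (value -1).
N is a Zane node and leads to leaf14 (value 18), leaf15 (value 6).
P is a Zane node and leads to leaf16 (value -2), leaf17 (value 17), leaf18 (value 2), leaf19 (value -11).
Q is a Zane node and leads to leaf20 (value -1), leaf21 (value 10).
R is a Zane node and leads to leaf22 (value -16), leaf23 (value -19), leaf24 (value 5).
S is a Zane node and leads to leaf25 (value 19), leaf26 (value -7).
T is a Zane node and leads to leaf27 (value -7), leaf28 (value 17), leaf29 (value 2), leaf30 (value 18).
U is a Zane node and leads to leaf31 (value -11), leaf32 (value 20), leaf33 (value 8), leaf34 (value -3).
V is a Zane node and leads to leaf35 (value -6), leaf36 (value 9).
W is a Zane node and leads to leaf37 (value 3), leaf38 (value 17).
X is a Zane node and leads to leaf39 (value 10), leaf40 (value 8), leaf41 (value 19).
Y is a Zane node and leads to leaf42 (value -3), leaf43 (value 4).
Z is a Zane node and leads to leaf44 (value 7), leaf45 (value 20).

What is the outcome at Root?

13

J (Zane): max(19, -6, 20) = 20
K (Zane): max(-8, 13) = 13
C (Vik): min(20, 13) = 13
L (Zane): max(0, -15, -8, 3) = 3
M (Zane): max(-15, -3, 11, -1) = 11
N (Zane): max(18, 6) = 18
P (Zane): max(-2, 17, 2, -11) = 17
D (Vik): min(3, 11, 18, 17) = 3
Q (Zane): max(-1, 10) = 10
R (Zane): max(-16, -19, 5) = 5
S (Zane): max(19, -7) = 19
E (Vik): min(10, 5, 19) = 5
A (Zane): max(13, 3, 5) = 13
T (Zane): max(-7, 17, 2, 18) = 18
U (Zane): max(-11, 20, 8, -3) = 20
F (Vik): min(18, 20) = 18
V (Zane): max(-6, 9) = 9
W (Zane): max(3, 17) = 17
X (Zane): max(10, 8, 19) = 19
G (Vik): min(9, 17, 19) = 9
Y (Zane): max(-3, 4) = 4
Z (Zane): max(7, 20) = 20
H (Vik): min(4, 20) = 4
B (Zane): max(18, 9, 4) = 18
Root (Vik): min(13, 18) = 13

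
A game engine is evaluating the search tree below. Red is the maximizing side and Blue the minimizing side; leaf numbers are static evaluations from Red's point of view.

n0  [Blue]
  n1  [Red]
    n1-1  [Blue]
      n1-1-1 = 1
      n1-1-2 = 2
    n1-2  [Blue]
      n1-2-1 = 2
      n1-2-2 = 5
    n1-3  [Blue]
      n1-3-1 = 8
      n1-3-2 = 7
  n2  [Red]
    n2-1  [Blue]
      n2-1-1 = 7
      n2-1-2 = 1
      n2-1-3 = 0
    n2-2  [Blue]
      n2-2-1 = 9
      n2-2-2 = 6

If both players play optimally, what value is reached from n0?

n1-1 (Blue): min(1, 2) = 1
n1-2 (Blue): min(2, 5) = 2
n1-3 (Blue): min(8, 7) = 7
n1 (Red): max(1, 2, 7) = 7
n2-1 (Blue): min(7, 1, 0) = 0
n2-2 (Blue): min(9, 6) = 6
n2 (Red): max(0, 6) = 6
n0 (Blue): min(7, 6) = 6

6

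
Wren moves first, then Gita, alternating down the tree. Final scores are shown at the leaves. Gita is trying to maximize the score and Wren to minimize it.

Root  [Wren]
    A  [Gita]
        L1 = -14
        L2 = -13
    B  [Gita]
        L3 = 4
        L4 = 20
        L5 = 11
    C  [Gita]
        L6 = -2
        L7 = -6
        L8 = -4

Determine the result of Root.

-13

A (Gita): max(-14, -13) = -13
B (Gita): max(4, 20, 11) = 20
C (Gita): max(-2, -6, -4) = -2
Root (Wren): min(-13, 20, -2) = -13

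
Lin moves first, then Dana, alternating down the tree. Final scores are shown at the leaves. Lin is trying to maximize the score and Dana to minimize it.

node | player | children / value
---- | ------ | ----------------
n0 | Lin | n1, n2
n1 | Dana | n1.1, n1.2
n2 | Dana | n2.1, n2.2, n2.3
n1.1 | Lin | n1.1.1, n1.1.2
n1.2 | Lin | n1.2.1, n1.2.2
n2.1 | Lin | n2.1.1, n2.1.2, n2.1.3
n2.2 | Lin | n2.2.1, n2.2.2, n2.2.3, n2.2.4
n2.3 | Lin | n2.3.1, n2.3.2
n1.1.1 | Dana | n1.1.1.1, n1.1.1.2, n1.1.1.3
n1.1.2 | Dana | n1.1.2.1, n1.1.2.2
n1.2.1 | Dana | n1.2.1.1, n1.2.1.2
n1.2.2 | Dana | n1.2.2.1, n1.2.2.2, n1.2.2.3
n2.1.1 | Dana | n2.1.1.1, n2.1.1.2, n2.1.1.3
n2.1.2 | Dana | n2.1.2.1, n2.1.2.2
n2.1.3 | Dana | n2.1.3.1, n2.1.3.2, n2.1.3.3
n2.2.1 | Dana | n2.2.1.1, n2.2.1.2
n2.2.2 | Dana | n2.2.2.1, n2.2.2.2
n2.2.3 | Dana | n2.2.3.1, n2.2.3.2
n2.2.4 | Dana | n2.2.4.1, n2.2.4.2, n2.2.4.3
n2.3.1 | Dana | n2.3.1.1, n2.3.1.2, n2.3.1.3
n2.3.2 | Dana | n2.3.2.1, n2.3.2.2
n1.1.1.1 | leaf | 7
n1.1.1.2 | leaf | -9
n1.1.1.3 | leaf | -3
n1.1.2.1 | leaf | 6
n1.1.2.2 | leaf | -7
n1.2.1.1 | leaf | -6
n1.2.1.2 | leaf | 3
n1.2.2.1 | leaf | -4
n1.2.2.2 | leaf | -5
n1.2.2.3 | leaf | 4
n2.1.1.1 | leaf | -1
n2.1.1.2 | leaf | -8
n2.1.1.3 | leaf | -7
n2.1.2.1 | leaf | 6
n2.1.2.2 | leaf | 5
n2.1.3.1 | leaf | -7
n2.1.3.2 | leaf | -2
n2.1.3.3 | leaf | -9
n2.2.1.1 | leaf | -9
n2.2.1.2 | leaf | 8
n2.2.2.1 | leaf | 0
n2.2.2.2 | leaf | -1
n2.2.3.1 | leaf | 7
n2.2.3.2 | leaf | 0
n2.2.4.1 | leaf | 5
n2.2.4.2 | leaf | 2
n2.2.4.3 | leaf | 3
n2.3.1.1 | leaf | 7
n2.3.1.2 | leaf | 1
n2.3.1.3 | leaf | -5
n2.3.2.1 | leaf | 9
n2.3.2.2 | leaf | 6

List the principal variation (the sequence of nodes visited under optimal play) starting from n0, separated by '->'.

n0 -> n2 -> n2.2 -> n2.2.4 -> n2.2.4.2

n1.1.1 (Dana): min(7, -9, -3) = -9
n1.1.2 (Dana): min(6, -7) = -7
n1.1 (Lin): max(-9, -7) = -7
n1.2.1 (Dana): min(-6, 3) = -6
n1.2.2 (Dana): min(-4, -5, 4) = -5
n1.2 (Lin): max(-6, -5) = -5
n1 (Dana): min(-7, -5) = -7
n2.1.1 (Dana): min(-1, -8, -7) = -8
n2.1.2 (Dana): min(6, 5) = 5
n2.1.3 (Dana): min(-7, -2, -9) = -9
n2.1 (Lin): max(-8, 5, -9) = 5
n2.2.1 (Dana): min(-9, 8) = -9
n2.2.2 (Dana): min(0, -1) = -1
n2.2.3 (Dana): min(7, 0) = 0
n2.2.4 (Dana): min(5, 2, 3) = 2
n2.2 (Lin): max(-9, -1, 0, 2) = 2
n2.3.1 (Dana): min(7, 1, -5) = -5
n2.3.2 (Dana): min(9, 6) = 6
n2.3 (Lin): max(-5, 6) = 6
n2 (Dana): min(5, 2, 6) = 2
n0 (Lin): max(-7, 2) = 2
At n0, Lin picks n2 (highest: 2).
At n2, Dana picks n2.2 (lowest: 2).
At n2.2, Lin picks n2.2.4 (highest: 2).
At n2.2.4, Dana picks n2.2.4.2 (lowest: 2).
Terminal value 2.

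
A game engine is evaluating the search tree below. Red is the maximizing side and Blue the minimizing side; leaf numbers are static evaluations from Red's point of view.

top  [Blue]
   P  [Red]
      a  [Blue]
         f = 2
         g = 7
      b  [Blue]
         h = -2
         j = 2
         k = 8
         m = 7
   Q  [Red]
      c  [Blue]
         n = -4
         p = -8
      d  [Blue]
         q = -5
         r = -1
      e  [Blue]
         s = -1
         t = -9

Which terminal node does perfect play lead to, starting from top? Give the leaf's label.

a (Blue): min(2, 7) = 2
b (Blue): min(-2, 2, 8, 7) = -2
P (Red): max(2, -2) = 2
c (Blue): min(-4, -8) = -8
d (Blue): min(-5, -1) = -5
e (Blue): min(-1, -9) = -9
Q (Red): max(-8, -5, -9) = -5
top (Blue): min(2, -5) = -5
At top, Blue picks Q (lowest: -5).
At Q, Red picks d (highest: -5).
At d, Blue picks q (lowest: -5).
Terminal value -5.

q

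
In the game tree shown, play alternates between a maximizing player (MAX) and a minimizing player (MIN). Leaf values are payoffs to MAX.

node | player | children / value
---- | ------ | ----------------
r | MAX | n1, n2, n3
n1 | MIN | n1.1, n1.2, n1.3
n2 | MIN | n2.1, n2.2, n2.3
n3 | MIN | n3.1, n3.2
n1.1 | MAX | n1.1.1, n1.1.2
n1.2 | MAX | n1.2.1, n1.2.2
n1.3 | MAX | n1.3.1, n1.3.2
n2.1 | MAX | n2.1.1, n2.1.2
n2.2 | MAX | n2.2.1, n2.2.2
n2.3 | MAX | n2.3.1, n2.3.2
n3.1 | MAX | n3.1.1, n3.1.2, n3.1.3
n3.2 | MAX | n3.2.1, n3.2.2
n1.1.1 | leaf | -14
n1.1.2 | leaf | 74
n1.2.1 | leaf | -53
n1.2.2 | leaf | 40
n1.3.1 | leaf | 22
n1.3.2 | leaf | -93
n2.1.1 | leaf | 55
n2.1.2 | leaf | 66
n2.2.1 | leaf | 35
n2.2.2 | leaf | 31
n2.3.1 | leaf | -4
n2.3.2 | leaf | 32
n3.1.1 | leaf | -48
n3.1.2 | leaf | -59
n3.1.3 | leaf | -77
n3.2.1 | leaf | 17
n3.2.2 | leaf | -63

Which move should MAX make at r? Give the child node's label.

n1.1 (MAX): max(-14, 74) = 74
n1.2 (MAX): max(-53, 40) = 40
n1.3 (MAX): max(22, -93) = 22
n1 (MIN): min(74, 40, 22) = 22
n2.1 (MAX): max(55, 66) = 66
n2.2 (MAX): max(35, 31) = 35
n2.3 (MAX): max(-4, 32) = 32
n2 (MIN): min(66, 35, 32) = 32
n3.1 (MAX): max(-48, -59, -77) = -48
n3.2 (MAX): max(17, -63) = 17
n3 (MIN): min(-48, 17) = -48
r (MAX): max(22, 32, -48) = 32
MAX at r wants the highest of {n1=22, n2=32, n3=-48}, so chooses n2.

n2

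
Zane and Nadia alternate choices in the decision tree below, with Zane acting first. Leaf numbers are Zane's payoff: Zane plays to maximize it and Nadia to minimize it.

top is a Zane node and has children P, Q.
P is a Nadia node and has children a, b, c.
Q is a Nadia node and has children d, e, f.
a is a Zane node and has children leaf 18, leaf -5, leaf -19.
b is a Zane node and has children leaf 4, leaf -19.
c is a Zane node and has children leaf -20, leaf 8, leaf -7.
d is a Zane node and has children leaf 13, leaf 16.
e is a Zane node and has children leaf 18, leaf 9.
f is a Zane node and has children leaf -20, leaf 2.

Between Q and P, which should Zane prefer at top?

d (Zane): max(13, 16) = 16
e (Zane): max(18, 9) = 18
f (Zane): max(-20, 2) = 2
Q (Nadia): min(16, 18, 2) = 2
a (Zane): max(18, -5, -19) = 18
b (Zane): max(4, -19) = 4
c (Zane): max(-20, 8, -7) = 8
P (Nadia): min(18, 4, 8) = 4
Zane prefers the higher value; Q=2, P=4. P is better since 4 > 2.

P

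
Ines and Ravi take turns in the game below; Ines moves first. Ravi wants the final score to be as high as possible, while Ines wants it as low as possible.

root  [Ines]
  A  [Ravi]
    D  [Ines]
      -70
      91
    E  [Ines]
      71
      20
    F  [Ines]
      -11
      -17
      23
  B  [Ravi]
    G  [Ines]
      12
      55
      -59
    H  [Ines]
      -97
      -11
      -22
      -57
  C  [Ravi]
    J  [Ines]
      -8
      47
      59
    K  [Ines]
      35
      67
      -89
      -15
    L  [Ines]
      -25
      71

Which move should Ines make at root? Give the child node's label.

B

D (Ines): min(-70, 91) = -70
E (Ines): min(71, 20) = 20
F (Ines): min(-11, -17, 23) = -17
A (Ravi): max(-70, 20, -17) = 20
G (Ines): min(12, 55, -59) = -59
H (Ines): min(-97, -11, -22, -57) = -97
B (Ravi): max(-59, -97) = -59
J (Ines): min(-8, 47, 59) = -8
K (Ines): min(35, 67, -89, -15) = -89
L (Ines): min(-25, 71) = -25
C (Ravi): max(-8, -89, -25) = -8
root (Ines): min(20, -59, -8) = -59
Ines at root wants the lowest of {A=20, B=-59, C=-8}, so chooses B.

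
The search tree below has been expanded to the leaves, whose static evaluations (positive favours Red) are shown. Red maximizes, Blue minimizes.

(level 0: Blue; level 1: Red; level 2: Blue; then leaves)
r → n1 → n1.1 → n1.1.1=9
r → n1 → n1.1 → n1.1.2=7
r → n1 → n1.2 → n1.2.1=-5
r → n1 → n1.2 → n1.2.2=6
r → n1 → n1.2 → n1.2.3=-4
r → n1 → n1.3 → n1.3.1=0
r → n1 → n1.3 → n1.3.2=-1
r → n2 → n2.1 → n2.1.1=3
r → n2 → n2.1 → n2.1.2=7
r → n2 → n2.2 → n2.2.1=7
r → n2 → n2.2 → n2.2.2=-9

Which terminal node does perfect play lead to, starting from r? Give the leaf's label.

n1.1 (Blue): min(9, 7) = 7
n1.2 (Blue): min(-5, 6, -4) = -5
n1.3 (Blue): min(0, -1) = -1
n1 (Red): max(7, -5, -1) = 7
n2.1 (Blue): min(3, 7) = 3
n2.2 (Blue): min(7, -9) = -9
n2 (Red): max(3, -9) = 3
r (Blue): min(7, 3) = 3
At r, Blue picks n2 (lowest: 3).
At n2, Red picks n2.1 (highest: 3).
At n2.1, Blue picks n2.1.1 (lowest: 3).
Terminal value 3.

n2.1.1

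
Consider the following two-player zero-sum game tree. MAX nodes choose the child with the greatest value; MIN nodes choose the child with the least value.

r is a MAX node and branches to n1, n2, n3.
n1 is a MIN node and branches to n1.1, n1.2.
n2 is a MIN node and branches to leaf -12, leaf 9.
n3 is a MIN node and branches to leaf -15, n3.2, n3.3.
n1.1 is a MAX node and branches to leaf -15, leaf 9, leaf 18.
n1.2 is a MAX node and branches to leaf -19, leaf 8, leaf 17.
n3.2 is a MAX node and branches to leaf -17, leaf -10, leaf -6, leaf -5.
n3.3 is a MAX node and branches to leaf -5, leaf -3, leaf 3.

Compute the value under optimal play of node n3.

-15

n3.2 (MAX): max(-17, -10, -6, -5) = -5
n3.3 (MAX): max(-5, -3, 3) = 3
n3 (MIN): min(-15, -5, 3) = -15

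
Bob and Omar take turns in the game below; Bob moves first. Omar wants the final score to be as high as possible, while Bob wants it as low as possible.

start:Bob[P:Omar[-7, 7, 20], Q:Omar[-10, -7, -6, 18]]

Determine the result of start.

P (Omar): max(-7, 7, 20) = 20
Q (Omar): max(-10, -7, -6, 18) = 18
start (Bob): min(20, 18) = 18

18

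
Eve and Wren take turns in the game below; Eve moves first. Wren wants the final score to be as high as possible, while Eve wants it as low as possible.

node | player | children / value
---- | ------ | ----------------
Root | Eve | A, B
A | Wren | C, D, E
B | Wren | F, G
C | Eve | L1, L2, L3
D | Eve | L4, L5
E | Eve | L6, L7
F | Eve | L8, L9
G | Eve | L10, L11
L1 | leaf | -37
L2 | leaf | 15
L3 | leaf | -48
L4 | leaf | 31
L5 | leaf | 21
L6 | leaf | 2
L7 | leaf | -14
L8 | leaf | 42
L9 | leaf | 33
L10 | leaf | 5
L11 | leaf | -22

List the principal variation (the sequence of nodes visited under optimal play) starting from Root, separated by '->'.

C (Eve): min(-37, 15, -48) = -48
D (Eve): min(31, 21) = 21
E (Eve): min(2, -14) = -14
A (Wren): max(-48, 21, -14) = 21
F (Eve): min(42, 33) = 33
G (Eve): min(5, -22) = -22
B (Wren): max(33, -22) = 33
Root (Eve): min(21, 33) = 21
At Root, Eve picks A (lowest: 21).
At A, Wren picks D (highest: 21).
At D, Eve picks L5 (lowest: 21).
Terminal value 21.

Root -> A -> D -> L5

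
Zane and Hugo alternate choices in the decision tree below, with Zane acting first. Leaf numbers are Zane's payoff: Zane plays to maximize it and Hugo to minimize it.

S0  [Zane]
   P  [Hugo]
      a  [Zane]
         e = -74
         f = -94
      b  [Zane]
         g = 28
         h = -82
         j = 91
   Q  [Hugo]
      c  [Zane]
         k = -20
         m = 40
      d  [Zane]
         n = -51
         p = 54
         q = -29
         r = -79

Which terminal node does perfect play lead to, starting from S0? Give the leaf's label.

m

a (Zane): max(-74, -94) = -74
b (Zane): max(28, -82, 91) = 91
P (Hugo): min(-74, 91) = -74
c (Zane): max(-20, 40) = 40
d (Zane): max(-51, 54, -29, -79) = 54
Q (Hugo): min(40, 54) = 40
S0 (Zane): max(-74, 40) = 40
At S0, Zane picks Q (highest: 40).
At Q, Hugo picks c (lowest: 40).
At c, Zane picks m (highest: 40).
Terminal value 40.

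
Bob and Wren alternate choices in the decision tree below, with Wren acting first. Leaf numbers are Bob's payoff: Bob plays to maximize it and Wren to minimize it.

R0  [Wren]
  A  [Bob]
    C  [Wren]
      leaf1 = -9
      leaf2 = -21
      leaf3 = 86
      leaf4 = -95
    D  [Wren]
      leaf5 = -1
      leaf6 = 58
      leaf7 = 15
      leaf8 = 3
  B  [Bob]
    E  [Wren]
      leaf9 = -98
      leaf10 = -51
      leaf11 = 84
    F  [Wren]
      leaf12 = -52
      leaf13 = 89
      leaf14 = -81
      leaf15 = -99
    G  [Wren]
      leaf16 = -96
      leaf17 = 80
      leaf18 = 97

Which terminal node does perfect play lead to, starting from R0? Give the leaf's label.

leaf16

C (Wren): min(-9, -21, 86, -95) = -95
D (Wren): min(-1, 58, 15, 3) = -1
A (Bob): max(-95, -1) = -1
E (Wren): min(-98, -51, 84) = -98
F (Wren): min(-52, 89, -81, -99) = -99
G (Wren): min(-96, 80, 97) = -96
B (Bob): max(-98, -99, -96) = -96
R0 (Wren): min(-1, -96) = -96
At R0, Wren picks B (lowest: -96).
At B, Bob picks G (highest: -96).
At G, Wren picks leaf16 (lowest: -96).
Terminal value -96.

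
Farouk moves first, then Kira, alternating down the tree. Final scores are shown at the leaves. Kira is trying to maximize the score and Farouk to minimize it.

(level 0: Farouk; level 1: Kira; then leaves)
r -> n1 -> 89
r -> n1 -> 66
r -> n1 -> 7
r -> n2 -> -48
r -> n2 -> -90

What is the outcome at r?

-48

n1 (Kira): max(89, 66, 7) = 89
n2 (Kira): max(-48, -90) = -48
r (Farouk): min(89, -48) = -48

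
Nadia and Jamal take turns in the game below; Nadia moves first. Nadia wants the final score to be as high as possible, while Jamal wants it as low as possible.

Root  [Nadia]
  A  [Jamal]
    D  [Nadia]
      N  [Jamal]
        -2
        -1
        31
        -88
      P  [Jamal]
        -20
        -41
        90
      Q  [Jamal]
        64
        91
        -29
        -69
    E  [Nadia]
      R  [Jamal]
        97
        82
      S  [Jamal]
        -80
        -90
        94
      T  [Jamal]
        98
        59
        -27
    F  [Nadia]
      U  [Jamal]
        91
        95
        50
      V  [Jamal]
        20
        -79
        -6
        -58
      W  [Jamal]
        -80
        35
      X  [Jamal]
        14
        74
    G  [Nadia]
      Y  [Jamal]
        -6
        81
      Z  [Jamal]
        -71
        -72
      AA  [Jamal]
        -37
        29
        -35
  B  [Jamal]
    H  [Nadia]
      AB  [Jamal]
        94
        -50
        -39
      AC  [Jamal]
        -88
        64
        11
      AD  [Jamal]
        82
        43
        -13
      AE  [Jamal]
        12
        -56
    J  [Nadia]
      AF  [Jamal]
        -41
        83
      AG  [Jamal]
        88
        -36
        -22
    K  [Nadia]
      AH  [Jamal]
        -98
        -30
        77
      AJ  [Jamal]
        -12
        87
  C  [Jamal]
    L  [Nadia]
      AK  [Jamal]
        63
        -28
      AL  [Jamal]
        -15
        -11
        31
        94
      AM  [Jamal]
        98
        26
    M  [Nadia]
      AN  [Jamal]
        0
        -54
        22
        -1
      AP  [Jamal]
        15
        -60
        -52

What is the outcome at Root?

-36

N (Jamal): min(-2, -1, 31, -88) = -88
P (Jamal): min(-20, -41, 90) = -41
Q (Jamal): min(64, 91, -29, -69) = -69
D (Nadia): max(-88, -41, -69) = -41
R (Jamal): min(97, 82) = 82
S (Jamal): min(-80, -90, 94) = -90
T (Jamal): min(98, 59, -27) = -27
E (Nadia): max(82, -90, -27) = 82
U (Jamal): min(91, 95, 50) = 50
V (Jamal): min(20, -79, -6, -58) = -79
W (Jamal): min(-80, 35) = -80
X (Jamal): min(14, 74) = 14
F (Nadia): max(50, -79, -80, 14) = 50
Y (Jamal): min(-6, 81) = -6
Z (Jamal): min(-71, -72) = -72
AA (Jamal): min(-37, 29, -35) = -37
G (Nadia): max(-6, -72, -37) = -6
A (Jamal): min(-41, 82, 50, -6) = -41
AB (Jamal): min(94, -50, -39) = -50
AC (Jamal): min(-88, 64, 11) = -88
AD (Jamal): min(82, 43, -13) = -13
AE (Jamal): min(12, -56) = -56
H (Nadia): max(-50, -88, -13, -56) = -13
AF (Jamal): min(-41, 83) = -41
AG (Jamal): min(88, -36, -22) = -36
J (Nadia): max(-41, -36) = -36
AH (Jamal): min(-98, -30, 77) = -98
AJ (Jamal): min(-12, 87) = -12
K (Nadia): max(-98, -12) = -12
B (Jamal): min(-13, -36, -12) = -36
AK (Jamal): min(63, -28) = -28
AL (Jamal): min(-15, -11, 31, 94) = -15
AM (Jamal): min(98, 26) = 26
L (Nadia): max(-28, -15, 26) = 26
AN (Jamal): min(0, -54, 22, -1) = -54
AP (Jamal): min(15, -60, -52) = -60
M (Nadia): max(-54, -60) = -54
C (Jamal): min(26, -54) = -54
Root (Nadia): max(-41, -36, -54) = -36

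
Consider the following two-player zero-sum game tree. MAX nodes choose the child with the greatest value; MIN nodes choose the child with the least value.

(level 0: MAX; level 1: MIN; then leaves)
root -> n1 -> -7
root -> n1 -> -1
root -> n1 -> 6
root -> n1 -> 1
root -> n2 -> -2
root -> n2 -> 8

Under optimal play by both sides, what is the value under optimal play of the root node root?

-2

n1 (MIN): min(-7, -1, 6, 1) = -7
n2 (MIN): min(-2, 8) = -2
root (MAX): max(-7, -2) = -2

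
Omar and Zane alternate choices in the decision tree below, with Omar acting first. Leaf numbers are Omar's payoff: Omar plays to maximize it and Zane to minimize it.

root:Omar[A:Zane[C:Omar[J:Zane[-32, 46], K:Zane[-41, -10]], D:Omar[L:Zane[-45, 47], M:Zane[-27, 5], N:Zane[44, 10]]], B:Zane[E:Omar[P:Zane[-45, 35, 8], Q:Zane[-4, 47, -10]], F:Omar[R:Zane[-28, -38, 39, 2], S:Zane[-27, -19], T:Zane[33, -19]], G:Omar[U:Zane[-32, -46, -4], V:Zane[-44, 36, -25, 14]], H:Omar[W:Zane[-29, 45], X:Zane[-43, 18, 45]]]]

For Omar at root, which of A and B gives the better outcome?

J (Zane): min(-32, 46) = -32
K (Zane): min(-41, -10) = -41
C (Omar): max(-32, -41) = -32
L (Zane): min(-45, 47) = -45
M (Zane): min(-27, 5) = -27
N (Zane): min(44, 10) = 10
D (Omar): max(-45, -27, 10) = 10
A (Zane): min(-32, 10) = -32
P (Zane): min(-45, 35, 8) = -45
Q (Zane): min(-4, 47, -10) = -10
E (Omar): max(-45, -10) = -10
R (Zane): min(-28, -38, 39, 2) = -38
S (Zane): min(-27, -19) = -27
T (Zane): min(33, -19) = -19
F (Omar): max(-38, -27, -19) = -19
U (Zane): min(-32, -46, -4) = -46
V (Zane): min(-44, 36, -25, 14) = -44
G (Omar): max(-46, -44) = -44
W (Zane): min(-29, 45) = -29
X (Zane): min(-43, 18, 45) = -43
H (Omar): max(-29, -43) = -29
B (Zane): min(-10, -19, -44, -29) = -44
Omar prefers the higher value; A=-32, B=-44. A is better since -32 > -44.

A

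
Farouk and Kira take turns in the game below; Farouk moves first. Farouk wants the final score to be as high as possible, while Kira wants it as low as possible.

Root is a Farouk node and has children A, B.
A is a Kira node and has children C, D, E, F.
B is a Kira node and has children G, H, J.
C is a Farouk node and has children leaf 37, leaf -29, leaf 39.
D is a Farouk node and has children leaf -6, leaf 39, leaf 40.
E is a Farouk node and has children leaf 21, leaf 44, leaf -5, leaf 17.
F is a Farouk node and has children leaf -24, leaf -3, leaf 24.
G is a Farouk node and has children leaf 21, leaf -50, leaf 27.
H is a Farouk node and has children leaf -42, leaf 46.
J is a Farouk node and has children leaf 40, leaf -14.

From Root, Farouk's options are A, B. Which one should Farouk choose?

B

C (Farouk): max(37, -29, 39) = 39
D (Farouk): max(-6, 39, 40) = 40
E (Farouk): max(21, 44, -5, 17) = 44
F (Farouk): max(-24, -3, 24) = 24
A (Kira): min(39, 40, 44, 24) = 24
G (Farouk): max(21, -50, 27) = 27
H (Farouk): max(-42, 46) = 46
J (Farouk): max(40, -14) = 40
B (Kira): min(27, 46, 40) = 27
Root (Farouk): max(24, 27) = 27
Farouk at Root wants the highest of {A=24, B=27}, so chooses B.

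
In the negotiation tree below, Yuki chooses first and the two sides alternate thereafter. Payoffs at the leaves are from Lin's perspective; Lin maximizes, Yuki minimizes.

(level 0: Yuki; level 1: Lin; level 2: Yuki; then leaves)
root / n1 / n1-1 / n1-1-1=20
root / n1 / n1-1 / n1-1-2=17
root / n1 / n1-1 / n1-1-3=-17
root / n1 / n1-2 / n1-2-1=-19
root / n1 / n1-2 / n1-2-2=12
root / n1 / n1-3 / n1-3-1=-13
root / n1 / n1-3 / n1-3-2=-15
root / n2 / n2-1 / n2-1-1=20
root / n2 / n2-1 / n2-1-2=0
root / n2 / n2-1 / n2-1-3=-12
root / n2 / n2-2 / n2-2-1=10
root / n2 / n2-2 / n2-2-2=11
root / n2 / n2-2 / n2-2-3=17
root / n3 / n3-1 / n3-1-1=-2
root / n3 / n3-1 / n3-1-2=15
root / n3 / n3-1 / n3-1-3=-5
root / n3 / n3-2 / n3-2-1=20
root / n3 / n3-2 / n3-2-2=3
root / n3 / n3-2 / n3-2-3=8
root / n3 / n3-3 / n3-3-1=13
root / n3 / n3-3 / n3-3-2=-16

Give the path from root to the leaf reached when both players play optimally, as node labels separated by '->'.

root -> n1 -> n1-3 -> n1-3-2

n1-1 (Yuki): min(20, 17, -17) = -17
n1-2 (Yuki): min(-19, 12) = -19
n1-3 (Yuki): min(-13, -15) = -15
n1 (Lin): max(-17, -19, -15) = -15
n2-1 (Yuki): min(20, 0, -12) = -12
n2-2 (Yuki): min(10, 11, 17) = 10
n2 (Lin): max(-12, 10) = 10
n3-1 (Yuki): min(-2, 15, -5) = -5
n3-2 (Yuki): min(20, 3, 8) = 3
n3-3 (Yuki): min(13, -16) = -16
n3 (Lin): max(-5, 3, -16) = 3
root (Yuki): min(-15, 10, 3) = -15
At root, Yuki picks n1 (lowest: -15).
At n1, Lin picks n1-3 (highest: -15).
At n1-3, Yuki picks n1-3-2 (lowest: -15).
Terminal value -15.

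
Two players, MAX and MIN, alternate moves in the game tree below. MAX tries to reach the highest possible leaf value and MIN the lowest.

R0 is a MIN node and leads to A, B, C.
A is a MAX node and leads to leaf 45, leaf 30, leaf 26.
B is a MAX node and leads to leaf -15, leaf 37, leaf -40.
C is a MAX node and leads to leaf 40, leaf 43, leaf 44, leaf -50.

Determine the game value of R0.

37

A (MAX): max(45, 30, 26) = 45
B (MAX): max(-15, 37, -40) = 37
C (MAX): max(40, 43, 44, -50) = 44
R0 (MIN): min(45, 37, 44) = 37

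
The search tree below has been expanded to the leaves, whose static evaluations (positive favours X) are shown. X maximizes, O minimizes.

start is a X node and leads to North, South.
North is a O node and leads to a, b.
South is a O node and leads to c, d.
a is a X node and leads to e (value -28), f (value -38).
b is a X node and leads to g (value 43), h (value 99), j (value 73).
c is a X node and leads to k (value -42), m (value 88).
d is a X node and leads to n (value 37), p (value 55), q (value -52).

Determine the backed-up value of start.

55

a (X): max(-28, -38) = -28
b (X): max(43, 99, 73) = 99
North (O): min(-28, 99) = -28
c (X): max(-42, 88) = 88
d (X): max(37, 55, -52) = 55
South (O): min(88, 55) = 55
start (X): max(-28, 55) = 55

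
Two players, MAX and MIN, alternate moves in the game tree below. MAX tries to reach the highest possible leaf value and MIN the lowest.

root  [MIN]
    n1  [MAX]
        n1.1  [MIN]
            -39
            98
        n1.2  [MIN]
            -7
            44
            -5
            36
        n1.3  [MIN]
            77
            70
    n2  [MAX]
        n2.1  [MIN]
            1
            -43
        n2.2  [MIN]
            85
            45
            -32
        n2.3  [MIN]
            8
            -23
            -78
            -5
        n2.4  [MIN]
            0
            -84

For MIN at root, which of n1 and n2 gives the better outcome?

n1.1 (MIN): min(-39, 98) = -39
n1.2 (MIN): min(-7, 44, -5, 36) = -7
n1.3 (MIN): min(77, 70) = 70
n1 (MAX): max(-39, -7, 70) = 70
n2.1 (MIN): min(1, -43) = -43
n2.2 (MIN): min(85, 45, -32) = -32
n2.3 (MIN): min(8, -23, -78, -5) = -78
n2.4 (MIN): min(0, -84) = -84
n2 (MAX): max(-43, -32, -78, -84) = -32
MIN prefers the lower value; n1=70, n2=-32. n2 is better since -32 < 70.

n2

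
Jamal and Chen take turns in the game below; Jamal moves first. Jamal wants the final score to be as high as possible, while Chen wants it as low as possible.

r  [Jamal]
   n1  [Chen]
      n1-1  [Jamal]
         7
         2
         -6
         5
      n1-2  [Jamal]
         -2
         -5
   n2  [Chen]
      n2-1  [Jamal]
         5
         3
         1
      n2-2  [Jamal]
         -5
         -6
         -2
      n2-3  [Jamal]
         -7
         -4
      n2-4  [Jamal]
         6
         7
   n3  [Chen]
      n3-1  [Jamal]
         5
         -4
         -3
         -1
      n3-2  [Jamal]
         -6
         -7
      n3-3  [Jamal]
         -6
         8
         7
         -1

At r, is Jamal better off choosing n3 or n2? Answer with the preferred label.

n3-1 (Jamal): max(5, -4, -3, -1) = 5
n3-2 (Jamal): max(-6, -7) = -6
n3-3 (Jamal): max(-6, 8, 7, -1) = 8
n3 (Chen): min(5, -6, 8) = -6
n2-1 (Jamal): max(5, 3, 1) = 5
n2-2 (Jamal): max(-5, -6, -2) = -2
n2-3 (Jamal): max(-7, -4) = -4
n2-4 (Jamal): max(6, 7) = 7
n2 (Chen): min(5, -2, -4, 7) = -4
Jamal prefers the higher value; n3=-6, n2=-4. n2 is better since -4 > -6.

n2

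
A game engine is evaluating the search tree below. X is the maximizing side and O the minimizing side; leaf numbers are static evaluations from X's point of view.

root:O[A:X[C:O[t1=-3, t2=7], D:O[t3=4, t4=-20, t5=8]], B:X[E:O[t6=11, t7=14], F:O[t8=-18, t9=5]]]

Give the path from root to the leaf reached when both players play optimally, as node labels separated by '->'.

root -> A -> C -> t1

C (O): min(-3, 7) = -3
D (O): min(4, -20, 8) = -20
A (X): max(-3, -20) = -3
E (O): min(11, 14) = 11
F (O): min(-18, 5) = -18
B (X): max(11, -18) = 11
root (O): min(-3, 11) = -3
At root, O picks A (lowest: -3).
At A, X picks C (highest: -3).
At C, O picks t1 (lowest: -3).
Terminal value -3.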